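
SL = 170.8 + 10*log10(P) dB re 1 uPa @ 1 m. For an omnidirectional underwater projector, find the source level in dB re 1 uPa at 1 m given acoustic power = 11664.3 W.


SL = 170.8 + 10*log10(11664.3) = 170.8 + 40.67 = 211.47

211.47 dB


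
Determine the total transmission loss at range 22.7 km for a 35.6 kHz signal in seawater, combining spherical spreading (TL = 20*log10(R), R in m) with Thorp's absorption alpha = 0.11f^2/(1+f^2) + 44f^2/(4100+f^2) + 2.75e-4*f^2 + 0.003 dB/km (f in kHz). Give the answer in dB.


Step 1 (Thorp): alpha = 0.11*1267.36/(1+1267.36) + 44*1267.36/(4100+1267.36) + 2.75e-4*1267.36 + 0.003 = 10.8509 dB/km
Step 2: TL_spread = 20*log10(22700) = 87.12 dB
Step 3: TL_abs = alpha*R = 10.8509 * 22.7 = 246.32 dB
Step 4: TL_total = 87.12 + 246.32 = 333.44

333.44 dB


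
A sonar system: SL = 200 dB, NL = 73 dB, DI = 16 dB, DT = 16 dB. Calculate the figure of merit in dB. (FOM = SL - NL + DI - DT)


FOM = SL - NL + DI - DT = 200 - 73 + 16 - 16 = 127

127 dB


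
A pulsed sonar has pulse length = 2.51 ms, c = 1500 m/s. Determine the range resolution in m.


1.8825 m


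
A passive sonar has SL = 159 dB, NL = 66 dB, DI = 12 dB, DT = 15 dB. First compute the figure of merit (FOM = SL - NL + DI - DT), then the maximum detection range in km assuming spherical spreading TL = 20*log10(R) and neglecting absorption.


Step 1: FOM = SL - NL + DI - DT = 159 - 66 + 12 - 15 = 90 dB
Step 2: at max range FOM = TL = 20*log10(R), so R = 10^(90/20) = 31622.78 m = 31.62 km

31.62 km


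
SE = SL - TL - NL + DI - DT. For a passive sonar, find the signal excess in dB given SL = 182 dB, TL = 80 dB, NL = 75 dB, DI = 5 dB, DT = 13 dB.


19 dB


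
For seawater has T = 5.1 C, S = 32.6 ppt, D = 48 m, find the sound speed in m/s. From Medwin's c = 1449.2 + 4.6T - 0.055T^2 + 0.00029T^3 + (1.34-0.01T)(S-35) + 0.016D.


c = 1449.2 + 4.6*5.1 - 0.055*5.1^2 + 0.00029*5.1^3 + (1.34 - 0.01*5.1)*(32.6 - 35) + 0.016*48 = 1468.94

1468.94 m/s


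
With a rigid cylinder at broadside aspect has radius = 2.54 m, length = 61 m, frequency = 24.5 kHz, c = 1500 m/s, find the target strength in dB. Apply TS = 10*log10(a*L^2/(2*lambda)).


48.88 dB


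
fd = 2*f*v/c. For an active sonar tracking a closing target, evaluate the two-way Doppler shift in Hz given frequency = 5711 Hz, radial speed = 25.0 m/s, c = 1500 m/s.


fd = 2*f*v/c = 2 * 5711 * 25.0 / 1500 = 190.37

190.37 Hz


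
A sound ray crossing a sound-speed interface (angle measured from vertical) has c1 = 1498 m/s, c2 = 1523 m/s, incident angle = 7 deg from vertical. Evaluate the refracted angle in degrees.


sin(theta2) = (c2/c1)*sin(theta1) = (1523/1498)*sin(7 deg) = 0.1239
theta2 = arcsin(0.1239) = 7.12

7.12 deg


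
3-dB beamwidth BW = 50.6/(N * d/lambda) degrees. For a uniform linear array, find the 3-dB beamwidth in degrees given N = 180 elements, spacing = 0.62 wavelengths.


0.45 deg


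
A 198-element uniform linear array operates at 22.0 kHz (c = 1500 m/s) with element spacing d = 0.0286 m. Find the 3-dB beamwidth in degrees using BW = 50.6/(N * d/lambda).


Step 1: lambda = 1500/22000 = 0.06818 m
Step 2: d/lambda = 0.0286/0.06818 = 0.4195
Step 3: BW = 50.6/(N * d/lambda) = 50.6/(198 * 0.4195) = 0.61

0.61 deg


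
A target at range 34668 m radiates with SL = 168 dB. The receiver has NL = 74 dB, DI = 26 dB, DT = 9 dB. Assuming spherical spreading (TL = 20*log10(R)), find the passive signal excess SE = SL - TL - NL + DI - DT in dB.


Step 1: TL = 20*log10(34668) = 90.8 dB
Step 2: SE = 168 - 90.8 - 74 + 26 - 9 = 20.2

20.2 dB


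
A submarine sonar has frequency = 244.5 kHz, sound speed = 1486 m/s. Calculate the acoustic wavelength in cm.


lambda = c/f = 1486 / 244500 = 0.0061 m = 0.61 cm

0.61 cm


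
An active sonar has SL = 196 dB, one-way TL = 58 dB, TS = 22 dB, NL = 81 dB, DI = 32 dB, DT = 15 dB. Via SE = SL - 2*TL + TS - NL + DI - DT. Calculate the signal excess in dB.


38 dB


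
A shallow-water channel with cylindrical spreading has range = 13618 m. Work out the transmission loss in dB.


TL = 10*log10(13618) = 41.34

41.34 dB


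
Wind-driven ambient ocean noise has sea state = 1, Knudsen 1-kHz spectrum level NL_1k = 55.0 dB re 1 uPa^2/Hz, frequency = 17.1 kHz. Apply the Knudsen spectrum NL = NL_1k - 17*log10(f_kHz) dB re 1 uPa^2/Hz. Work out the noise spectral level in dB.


NL = NL_1k - 17*log10(f_kHz) = 55.0 - 17*log10(17.1) = 55.0 - (20.96) = 34.04

34.04 dB


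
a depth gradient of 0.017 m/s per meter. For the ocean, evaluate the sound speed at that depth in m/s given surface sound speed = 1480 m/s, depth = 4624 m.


c = 1480 + 0.017 * 4624 = 1558.608

1558.608 m/s


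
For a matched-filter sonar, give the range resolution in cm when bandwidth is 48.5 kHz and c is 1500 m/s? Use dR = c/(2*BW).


1.55 cm


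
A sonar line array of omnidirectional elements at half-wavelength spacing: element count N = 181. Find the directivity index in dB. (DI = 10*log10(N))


22.58 dB


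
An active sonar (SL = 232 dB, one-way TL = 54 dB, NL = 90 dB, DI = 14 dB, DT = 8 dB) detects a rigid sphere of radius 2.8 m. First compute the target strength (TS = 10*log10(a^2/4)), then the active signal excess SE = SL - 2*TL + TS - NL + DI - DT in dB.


Step 1: TS = 10*log10(2.8^2/4) = 2.92 dB
Step 2: SE = SL - 2*TL + TS - NL + DI - DT = 232 - 2*54 + (2.92) - 90 + 14 - 8 = 42.92

42.92 dB


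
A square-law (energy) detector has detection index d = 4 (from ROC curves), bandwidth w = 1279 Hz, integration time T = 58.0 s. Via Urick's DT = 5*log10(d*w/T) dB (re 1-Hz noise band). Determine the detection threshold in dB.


DT = 5*log10(d*w/T) = 5*log10(4 * 1279 / 58.0) = 5*log10(88.21) = 9.73

9.73 dB


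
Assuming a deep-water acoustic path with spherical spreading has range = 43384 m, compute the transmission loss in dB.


TL = 20*log10(43384) = 92.75

92.75 dB


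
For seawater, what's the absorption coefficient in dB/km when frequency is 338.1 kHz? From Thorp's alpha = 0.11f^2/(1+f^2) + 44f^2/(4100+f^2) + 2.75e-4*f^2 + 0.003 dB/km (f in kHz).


f^2 = 114311.61
alpha = 0.11*114311.61/(1+114311.61) + 44*114311.61/(4100+114311.61) + 2.75e-4*114311.61 + 0.003 = 74.025

74.025 dB/km


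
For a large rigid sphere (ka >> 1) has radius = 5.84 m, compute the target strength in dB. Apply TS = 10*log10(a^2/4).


9.31 dB


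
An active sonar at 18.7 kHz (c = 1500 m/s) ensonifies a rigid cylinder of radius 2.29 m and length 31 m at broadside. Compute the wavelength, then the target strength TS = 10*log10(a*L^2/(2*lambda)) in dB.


Step 1: lambda = c/f = 1500/18700 = 0.08021 m
Step 2: TS = 10*log10(a*L^2/(2*lambda)) = 10*log10(2.29*31^2/(2*0.08021)) = 41.37

41.37 dB


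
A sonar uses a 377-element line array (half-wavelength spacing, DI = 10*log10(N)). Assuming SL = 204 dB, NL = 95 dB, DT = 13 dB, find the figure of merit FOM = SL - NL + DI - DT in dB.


Step 1: DI = 10*log10(377) = 25.76 dB
Step 2: FOM = SL - NL + DI - DT = 204 - 95 + 25.76 - 13 = 121.76

121.76 dB


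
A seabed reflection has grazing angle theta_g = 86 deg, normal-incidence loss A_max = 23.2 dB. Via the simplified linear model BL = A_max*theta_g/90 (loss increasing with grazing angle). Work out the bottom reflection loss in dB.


BL = A_max * theta_g / 90 = 23.2 * 86 / 90 = 22.17

22.17 dB


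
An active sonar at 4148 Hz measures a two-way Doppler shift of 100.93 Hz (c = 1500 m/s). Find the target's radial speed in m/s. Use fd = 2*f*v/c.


From fd = 2*f*v/c, v = c*fd/(2*f) = 1500 * 100.93 / (2*4148) = 18.25

18.25 m/s


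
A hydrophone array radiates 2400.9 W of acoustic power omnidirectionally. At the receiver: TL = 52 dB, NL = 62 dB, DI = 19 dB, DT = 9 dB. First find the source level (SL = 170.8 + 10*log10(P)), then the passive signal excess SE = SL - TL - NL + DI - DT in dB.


Step 1: SL = 170.8 + 10*log10(2400.9) = 204.6 dB
Step 2: SE = SL - TL - NL + DI - DT = 204.6 - 52 - 62 + 19 - 9 = 100.6

100.6 dB


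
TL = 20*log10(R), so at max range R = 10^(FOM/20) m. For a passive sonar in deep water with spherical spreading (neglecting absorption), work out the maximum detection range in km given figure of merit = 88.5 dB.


26.61 km


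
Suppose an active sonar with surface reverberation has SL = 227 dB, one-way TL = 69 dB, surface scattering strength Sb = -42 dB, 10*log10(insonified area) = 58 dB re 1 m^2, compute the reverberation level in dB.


RL = SL - 2*TL + Sb + 10*log10(A) = 227 - 2*69 + (-42) + 58 = 105

105 dB


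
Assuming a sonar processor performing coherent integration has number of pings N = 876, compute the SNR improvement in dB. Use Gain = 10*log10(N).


Gain = 10*log10(876) = 29.43

29.43 dB


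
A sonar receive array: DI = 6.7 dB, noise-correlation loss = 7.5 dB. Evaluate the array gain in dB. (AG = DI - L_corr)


AG = DI - L_corr = 6.7 - 7.5 = -0.8

-0.8 dB


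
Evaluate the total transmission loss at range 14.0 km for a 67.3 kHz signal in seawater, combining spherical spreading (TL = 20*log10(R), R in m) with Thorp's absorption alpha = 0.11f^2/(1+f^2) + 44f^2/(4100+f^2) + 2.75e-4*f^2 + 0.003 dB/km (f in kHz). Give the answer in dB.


Step 1 (Thorp): alpha = 0.11*4529.29/(1+4529.29) + 44*4529.29/(4100+4529.29) + 2.75e-4*4529.29 + 0.003 = 24.453 dB/km
Step 2: TL_spread = 20*log10(14000) = 82.92 dB
Step 3: TL_abs = alpha*R = 24.453 * 14.0 = 342.34 dB
Step 4: TL_total = 82.92 + 342.34 = 425.26

425.26 dB


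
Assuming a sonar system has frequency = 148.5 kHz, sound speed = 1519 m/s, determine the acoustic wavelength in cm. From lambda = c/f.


1.02 cm


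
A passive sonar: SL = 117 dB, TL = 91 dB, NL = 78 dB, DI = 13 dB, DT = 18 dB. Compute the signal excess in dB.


-57 dB


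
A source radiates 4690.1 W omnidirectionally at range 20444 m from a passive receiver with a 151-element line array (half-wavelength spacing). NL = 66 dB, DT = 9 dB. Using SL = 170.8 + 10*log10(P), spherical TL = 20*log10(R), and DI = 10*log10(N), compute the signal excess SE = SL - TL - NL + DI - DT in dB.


68.09 dB


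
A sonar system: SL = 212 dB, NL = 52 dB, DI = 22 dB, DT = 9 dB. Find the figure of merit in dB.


173 dB


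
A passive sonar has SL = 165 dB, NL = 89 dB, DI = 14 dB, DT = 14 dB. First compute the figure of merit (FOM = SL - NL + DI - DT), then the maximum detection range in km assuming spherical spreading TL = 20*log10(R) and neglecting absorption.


Step 1: FOM = SL - NL + DI - DT = 165 - 89 + 14 - 14 = 76 dB
Step 2: at max range FOM = TL = 20*log10(R), so R = 10^(76/20) = 6309.57 m = 6.31 km

6.31 km


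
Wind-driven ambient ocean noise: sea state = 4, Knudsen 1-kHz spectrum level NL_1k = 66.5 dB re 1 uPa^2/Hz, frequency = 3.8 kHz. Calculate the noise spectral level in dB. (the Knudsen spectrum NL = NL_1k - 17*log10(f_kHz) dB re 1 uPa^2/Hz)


NL = NL_1k - 17*log10(f_kHz) = 66.5 - 17*log10(3.8) = 66.5 - (9.86) = 56.64

56.64 dB


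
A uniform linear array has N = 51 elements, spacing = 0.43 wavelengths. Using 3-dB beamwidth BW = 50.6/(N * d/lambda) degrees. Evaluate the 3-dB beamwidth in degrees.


BW = 50.6 / (51 * 0.43) = 50.6 / 21.93 = 2.31

2.31 deg


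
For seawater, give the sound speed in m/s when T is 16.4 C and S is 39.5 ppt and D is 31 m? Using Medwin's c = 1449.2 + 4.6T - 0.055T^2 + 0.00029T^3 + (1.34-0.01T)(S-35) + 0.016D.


c = 1449.2 + 4.6*16.4 - 0.055*16.4^2 + 0.00029*16.4^3 + (1.34 - 0.01*16.4)*(39.5 - 35) + 0.016*31 = 1516.91

1516.91 m/s


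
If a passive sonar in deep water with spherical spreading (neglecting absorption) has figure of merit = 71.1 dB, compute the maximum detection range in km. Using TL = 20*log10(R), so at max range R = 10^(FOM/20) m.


At max range FOM = TL, so 20*log10(R) = 71.1
R = 10^(71.1/20) = 3589.22 m = 3.59 km

3.59 km


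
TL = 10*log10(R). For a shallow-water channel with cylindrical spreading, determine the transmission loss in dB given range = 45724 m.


46.6 dB


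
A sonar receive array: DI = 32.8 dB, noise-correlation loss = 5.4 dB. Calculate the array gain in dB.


27.4 dB


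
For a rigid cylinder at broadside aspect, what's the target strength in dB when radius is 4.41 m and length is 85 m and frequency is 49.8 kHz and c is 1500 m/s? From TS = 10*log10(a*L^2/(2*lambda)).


57.23 dB


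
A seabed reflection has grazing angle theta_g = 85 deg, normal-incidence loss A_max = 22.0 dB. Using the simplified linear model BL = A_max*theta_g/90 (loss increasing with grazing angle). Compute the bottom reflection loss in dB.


20.78 dB


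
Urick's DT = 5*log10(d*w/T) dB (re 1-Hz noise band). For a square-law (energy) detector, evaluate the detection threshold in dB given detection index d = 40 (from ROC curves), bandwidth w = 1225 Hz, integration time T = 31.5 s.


DT = 5*log10(d*w/T) = 5*log10(40 * 1225 / 31.5) = 5*log10(1555.56) = 15.96

15.96 dB


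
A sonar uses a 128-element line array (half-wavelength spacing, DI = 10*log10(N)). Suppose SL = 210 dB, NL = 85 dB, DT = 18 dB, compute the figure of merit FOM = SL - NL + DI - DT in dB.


Step 1: DI = 10*log10(128) = 21.07 dB
Step 2: FOM = SL - NL + DI - DT = 210 - 85 + 21.07 - 18 = 128.07

128.07 dB


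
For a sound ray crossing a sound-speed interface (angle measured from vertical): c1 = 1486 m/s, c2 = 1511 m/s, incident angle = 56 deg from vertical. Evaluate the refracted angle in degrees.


sin(theta2) = (c2/c1)*sin(theta1) = (1511/1486)*sin(56 deg) = 0.84299
theta2 = arcsin(0.84299) = 57.46

57.46 deg


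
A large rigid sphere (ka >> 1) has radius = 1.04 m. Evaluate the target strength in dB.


TS = 10*log10(1.04^2 / 4) = 10*log10(0.2704) = -5.68

-5.68 dB


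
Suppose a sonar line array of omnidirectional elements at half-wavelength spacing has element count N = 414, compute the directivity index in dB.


DI = 10*log10(414) = 26.17

26.17 dB


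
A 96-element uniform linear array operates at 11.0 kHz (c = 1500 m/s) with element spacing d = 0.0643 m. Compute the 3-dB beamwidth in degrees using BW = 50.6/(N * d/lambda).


Step 1: lambda = 1500/11000 = 0.13636 m
Step 2: d/lambda = 0.0643/0.13636 = 0.4715
Step 3: BW = 50.6/(N * d/lambda) = 50.6/(96 * 0.4715) = 1.12

1.12 deg


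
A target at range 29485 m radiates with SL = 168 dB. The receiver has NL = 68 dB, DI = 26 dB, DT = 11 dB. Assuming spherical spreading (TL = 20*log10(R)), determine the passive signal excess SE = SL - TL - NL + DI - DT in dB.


Step 1: TL = 20*log10(29485) = 89.39 dB
Step 2: SE = 168 - 89.39 - 68 + 26 - 11 = 25.61

25.61 dB


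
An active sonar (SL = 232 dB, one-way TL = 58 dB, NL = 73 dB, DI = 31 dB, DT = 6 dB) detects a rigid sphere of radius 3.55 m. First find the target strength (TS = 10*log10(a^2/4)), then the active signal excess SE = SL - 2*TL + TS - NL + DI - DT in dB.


Step 1: TS = 10*log10(3.55^2/4) = 4.98 dB
Step 2: SE = SL - 2*TL + TS - NL + DI - DT = 232 - 2*58 + (4.98) - 73 + 31 - 6 = 72.98

72.98 dB


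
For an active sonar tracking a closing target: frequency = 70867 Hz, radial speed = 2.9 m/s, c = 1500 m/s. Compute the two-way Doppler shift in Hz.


fd = 2*f*v/c = 2 * 70867 * 2.9 / 1500 = 274.02

274.02 Hz


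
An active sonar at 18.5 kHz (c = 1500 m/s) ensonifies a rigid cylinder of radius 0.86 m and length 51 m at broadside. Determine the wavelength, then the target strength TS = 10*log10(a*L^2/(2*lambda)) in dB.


Step 1: lambda = c/f = 1500/18500 = 0.08108 m
Step 2: TS = 10*log10(a*L^2/(2*lambda)) = 10*log10(0.86*51^2/(2*0.08108)) = 41.4

41.4 dB


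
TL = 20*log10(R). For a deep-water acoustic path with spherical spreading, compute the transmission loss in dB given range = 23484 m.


TL = 20*log10(23484) = 87.42

87.42 dB


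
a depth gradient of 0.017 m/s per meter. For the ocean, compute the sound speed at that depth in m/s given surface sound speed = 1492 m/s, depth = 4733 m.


c = 1492 + 0.017 * 4733 = 1572.461

1572.461 m/s


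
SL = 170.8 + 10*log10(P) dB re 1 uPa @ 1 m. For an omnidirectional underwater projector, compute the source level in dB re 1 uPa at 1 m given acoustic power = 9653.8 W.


SL = 170.8 + 10*log10(9653.8) = 170.8 + 39.85 = 210.65

210.65 dB


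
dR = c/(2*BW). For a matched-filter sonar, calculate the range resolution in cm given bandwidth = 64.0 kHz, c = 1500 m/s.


dR = c/(2*BW) = 1500 / (2 * 64.0e3) = 0.0117 m = 1.17 cm

1.17 cm


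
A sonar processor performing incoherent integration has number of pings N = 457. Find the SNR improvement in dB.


Gain = 5*log10(457) = 13.3

13.3 dB


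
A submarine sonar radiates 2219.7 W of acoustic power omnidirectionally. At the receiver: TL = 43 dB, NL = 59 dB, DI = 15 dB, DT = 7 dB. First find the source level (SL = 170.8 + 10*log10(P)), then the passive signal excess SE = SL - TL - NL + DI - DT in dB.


Step 1: SL = 170.8 + 10*log10(2219.7) = 204.26 dB
Step 2: SE = SL - TL - NL + DI - DT = 204.26 - 43 - 59 + 15 - 7 = 110.26

110.26 dB


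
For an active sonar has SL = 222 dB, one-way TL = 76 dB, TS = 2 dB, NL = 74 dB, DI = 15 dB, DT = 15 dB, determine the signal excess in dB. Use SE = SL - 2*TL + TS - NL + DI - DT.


SE = SL - 2*TL + TS - NL + DI - DT = 222 - 2*76 + (2) - 74 + 15 - 15 = -2

-2 dB


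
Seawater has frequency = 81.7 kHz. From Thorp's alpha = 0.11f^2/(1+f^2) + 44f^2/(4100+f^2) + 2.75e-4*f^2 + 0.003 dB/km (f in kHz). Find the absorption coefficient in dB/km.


f^2 = 6674.89
alpha = 0.11*6674.89/(1+6674.89) + 44*6674.89/(4100+6674.89) + 2.75e-4*6674.89 + 0.003 = 29.206

29.206 dB/km


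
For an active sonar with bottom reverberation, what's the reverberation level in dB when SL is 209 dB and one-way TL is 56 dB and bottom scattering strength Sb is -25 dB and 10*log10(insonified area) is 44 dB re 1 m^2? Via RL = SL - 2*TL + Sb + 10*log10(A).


116 dB


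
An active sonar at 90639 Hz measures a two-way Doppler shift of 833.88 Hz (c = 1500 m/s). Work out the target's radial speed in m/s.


From fd = 2*f*v/c, v = c*fd/(2*f) = 1500 * 833.88 / (2*90639) = 6.9

6.9 m/s


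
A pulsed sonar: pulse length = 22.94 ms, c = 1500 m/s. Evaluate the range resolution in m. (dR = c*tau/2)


17.205 m


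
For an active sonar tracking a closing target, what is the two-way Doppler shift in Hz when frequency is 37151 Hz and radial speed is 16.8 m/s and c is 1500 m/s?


832.18 Hz


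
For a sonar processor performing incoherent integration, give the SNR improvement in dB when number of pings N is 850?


Gain = 5*log10(850) = 14.65

14.65 dB


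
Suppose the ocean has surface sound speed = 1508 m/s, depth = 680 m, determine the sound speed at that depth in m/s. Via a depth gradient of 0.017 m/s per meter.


c = 1508 + 0.017 * 680 = 1519.56

1519.56 m/s


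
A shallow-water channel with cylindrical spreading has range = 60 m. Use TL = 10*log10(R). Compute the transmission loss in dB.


TL = 10*log10(60) = 17.78

17.78 dB


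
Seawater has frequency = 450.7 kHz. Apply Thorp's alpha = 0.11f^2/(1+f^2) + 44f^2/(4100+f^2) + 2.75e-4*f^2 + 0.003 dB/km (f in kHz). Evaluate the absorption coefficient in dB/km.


f^2 = 203130.49
alpha = 0.11*203130.49/(1+203130.49) + 44*203130.49/(4100+203130.49) + 2.75e-4*203130.49 + 0.003 = 99.103

99.103 dB/km


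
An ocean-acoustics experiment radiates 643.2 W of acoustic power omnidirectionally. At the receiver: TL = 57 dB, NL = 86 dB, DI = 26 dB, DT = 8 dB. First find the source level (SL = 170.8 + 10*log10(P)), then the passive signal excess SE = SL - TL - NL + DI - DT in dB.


Step 1: SL = 170.8 + 10*log10(643.2) = 198.88 dB
Step 2: SE = SL - TL - NL + DI - DT = 198.88 - 57 - 86 + 26 - 8 = 73.88

73.88 dB


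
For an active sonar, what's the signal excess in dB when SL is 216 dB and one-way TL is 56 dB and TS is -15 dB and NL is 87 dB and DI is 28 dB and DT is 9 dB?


21 dB


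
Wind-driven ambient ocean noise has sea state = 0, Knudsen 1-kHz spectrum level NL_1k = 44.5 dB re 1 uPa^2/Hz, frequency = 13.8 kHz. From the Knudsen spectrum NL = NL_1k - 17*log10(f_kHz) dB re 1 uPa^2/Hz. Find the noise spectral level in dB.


NL = NL_1k - 17*log10(f_kHz) = 44.5 - 17*log10(13.8) = 44.5 - (19.38) = 25.12

25.12 dB


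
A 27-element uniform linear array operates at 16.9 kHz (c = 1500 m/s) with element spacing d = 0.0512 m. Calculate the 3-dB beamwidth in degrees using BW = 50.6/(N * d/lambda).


3.25 deg


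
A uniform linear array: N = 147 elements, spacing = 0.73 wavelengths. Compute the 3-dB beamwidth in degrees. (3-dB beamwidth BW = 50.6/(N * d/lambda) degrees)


BW = 50.6 / (147 * 0.73) = 50.6 / 107.31 = 0.47

0.47 deg


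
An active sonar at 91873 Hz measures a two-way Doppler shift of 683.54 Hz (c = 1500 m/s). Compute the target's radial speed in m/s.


From fd = 2*f*v/c, v = c*fd/(2*f) = 1500 * 683.54 / (2*91873) = 5.58

5.58 m/s


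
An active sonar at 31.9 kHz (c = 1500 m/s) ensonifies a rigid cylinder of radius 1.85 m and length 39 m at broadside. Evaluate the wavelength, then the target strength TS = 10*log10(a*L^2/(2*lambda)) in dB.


Step 1: lambda = c/f = 1500/31900 = 0.04702 m
Step 2: TS = 10*log10(a*L^2/(2*lambda)) = 10*log10(1.85*39^2/(2*0.04702)) = 44.76

44.76 dB


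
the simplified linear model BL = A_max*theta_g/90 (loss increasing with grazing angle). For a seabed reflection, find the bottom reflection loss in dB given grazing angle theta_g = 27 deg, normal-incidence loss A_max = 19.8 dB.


5.94 dB


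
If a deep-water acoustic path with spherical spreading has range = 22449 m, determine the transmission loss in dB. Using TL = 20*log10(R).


TL = 20*log10(22449) = 87.02

87.02 dB


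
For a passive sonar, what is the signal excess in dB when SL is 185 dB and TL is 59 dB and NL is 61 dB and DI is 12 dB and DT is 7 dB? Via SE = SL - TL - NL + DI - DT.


70 dB


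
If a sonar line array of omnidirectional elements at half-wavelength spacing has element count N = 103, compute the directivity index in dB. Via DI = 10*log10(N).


20.13 dB


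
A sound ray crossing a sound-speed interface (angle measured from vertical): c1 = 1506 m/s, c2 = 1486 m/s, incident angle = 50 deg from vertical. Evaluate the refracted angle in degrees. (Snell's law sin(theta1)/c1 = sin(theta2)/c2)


49.1 deg


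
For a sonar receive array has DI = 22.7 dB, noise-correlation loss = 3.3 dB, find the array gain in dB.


AG = DI - L_corr = 22.7 - 3.3 = 19.4

19.4 dB


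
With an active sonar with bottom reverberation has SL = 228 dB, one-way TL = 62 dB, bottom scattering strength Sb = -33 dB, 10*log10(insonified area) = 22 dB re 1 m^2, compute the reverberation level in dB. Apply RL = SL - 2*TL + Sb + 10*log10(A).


RL = SL - 2*TL + Sb + 10*log10(A) = 228 - 2*62 + (-33) + 22 = 93

93 dB


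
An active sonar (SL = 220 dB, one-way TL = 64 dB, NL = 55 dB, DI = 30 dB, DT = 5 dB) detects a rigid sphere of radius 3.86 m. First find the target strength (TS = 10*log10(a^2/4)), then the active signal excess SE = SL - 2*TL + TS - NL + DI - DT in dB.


Step 1: TS = 10*log10(3.86^2/4) = 5.71 dB
Step 2: SE = SL - 2*TL + TS - NL + DI - DT = 220 - 2*64 + (5.71) - 55 + 30 - 5 = 67.71

67.71 dB


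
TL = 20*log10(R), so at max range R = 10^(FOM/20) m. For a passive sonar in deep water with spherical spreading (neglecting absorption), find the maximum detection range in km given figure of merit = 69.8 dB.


3.09 km


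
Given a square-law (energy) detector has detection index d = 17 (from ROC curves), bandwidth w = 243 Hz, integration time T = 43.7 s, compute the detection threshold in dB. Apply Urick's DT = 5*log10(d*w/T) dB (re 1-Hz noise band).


DT = 5*log10(d*w/T) = 5*log10(17 * 243 / 43.7) = 5*log10(94.53) = 9.88

9.88 dB


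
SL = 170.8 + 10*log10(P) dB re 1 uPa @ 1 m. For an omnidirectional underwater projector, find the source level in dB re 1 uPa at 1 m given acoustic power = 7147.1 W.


SL = 170.8 + 10*log10(7147.1) = 170.8 + 38.54 = 209.34

209.34 dB


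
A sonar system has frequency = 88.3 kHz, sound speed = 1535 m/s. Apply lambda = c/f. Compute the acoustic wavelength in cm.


lambda = c/f = 1535 / 88300 = 0.0174 m = 1.74 cm

1.74 cm


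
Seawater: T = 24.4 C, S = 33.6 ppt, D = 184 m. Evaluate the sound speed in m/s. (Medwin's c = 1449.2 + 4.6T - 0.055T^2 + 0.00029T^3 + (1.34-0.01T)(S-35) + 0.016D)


c = 1449.2 + 4.6*24.4 - 0.055*24.4^2 + 0.00029*24.4^3 + (1.34 - 0.01*24.4)*(33.6 - 35) + 0.016*184 = 1534.32

1534.32 m/s


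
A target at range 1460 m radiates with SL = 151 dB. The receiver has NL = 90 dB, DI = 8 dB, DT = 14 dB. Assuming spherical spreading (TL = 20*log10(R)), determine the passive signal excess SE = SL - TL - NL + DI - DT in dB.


Step 1: TL = 20*log10(1460) = 63.29 dB
Step 2: SE = 151 - 63.29 - 90 + 8 - 14 = -8.29

-8.29 dB


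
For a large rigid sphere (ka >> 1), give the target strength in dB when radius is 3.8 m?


TS = 10*log10(3.8^2 / 4) = 10*log10(3.61) = 5.58

5.58 dB


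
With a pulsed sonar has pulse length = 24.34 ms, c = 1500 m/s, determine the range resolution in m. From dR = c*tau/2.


18.255 m


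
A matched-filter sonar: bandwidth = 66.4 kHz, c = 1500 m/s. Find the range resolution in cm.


dR = c/(2*BW) = 1500 / (2 * 66.4e3) = 0.0113 m = 1.13 cm

1.13 cm


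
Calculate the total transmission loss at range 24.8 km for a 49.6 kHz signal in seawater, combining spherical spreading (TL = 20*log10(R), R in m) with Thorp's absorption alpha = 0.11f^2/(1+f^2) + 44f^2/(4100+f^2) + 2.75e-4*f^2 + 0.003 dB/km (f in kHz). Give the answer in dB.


Step 1 (Thorp): alpha = 0.11*2460.16/(1+2460.16) + 44*2460.16/(4100+2460.16) + 2.75e-4*2460.16 + 0.003 = 17.2902 dB/km
Step 2: TL_spread = 20*log10(24800) = 87.89 dB
Step 3: TL_abs = alpha*R = 17.2902 * 24.8 = 428.8 dB
Step 4: TL_total = 87.89 + 428.8 = 516.69

516.69 dB


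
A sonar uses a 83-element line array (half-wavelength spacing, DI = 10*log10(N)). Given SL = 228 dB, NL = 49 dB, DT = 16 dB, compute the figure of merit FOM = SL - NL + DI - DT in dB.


Step 1: DI = 10*log10(83) = 19.19 dB
Step 2: FOM = SL - NL + DI - DT = 228 - 49 + 19.19 - 16 = 182.19

182.19 dB


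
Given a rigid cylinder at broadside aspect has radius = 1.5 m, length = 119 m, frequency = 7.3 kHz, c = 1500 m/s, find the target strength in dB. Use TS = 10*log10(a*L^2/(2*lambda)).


lambda = 1500/7300 = 0.20548 m
TS = 10*log10(1.5*119^2/(2*0.20548)) = 47.13

47.13 dB


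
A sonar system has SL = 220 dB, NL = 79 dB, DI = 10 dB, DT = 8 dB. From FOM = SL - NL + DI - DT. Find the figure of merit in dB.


143 dB


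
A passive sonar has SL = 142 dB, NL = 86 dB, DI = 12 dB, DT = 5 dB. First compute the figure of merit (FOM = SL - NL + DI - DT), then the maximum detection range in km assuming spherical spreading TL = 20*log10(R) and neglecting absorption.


Step 1: FOM = SL - NL + DI - DT = 142 - 86 + 12 - 5 = 63 dB
Step 2: at max range FOM = TL = 20*log10(R), so R = 10^(63/20) = 1412.54 m = 1.41 km

1.41 km


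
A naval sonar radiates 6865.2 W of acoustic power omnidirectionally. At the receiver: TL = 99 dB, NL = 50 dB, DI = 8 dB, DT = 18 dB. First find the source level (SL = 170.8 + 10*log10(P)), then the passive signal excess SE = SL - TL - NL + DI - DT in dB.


Step 1: SL = 170.8 + 10*log10(6865.2) = 209.17 dB
Step 2: SE = SL - TL - NL + DI - DT = 209.17 - 99 - 50 + 8 - 18 = 50.17

50.17 dB


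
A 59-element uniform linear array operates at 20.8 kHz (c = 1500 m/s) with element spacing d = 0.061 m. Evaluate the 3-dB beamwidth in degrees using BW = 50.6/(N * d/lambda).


1.01 deg


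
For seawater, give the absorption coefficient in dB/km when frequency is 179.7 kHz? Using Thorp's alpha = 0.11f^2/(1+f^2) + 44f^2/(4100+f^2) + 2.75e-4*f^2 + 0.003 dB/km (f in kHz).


f^2 = 32292.09
alpha = 0.11*32292.09/(1+32292.09) + 44*32292.09/(4100+32292.09) + 2.75e-4*32292.09 + 0.003 = 48.036

48.036 dB/km


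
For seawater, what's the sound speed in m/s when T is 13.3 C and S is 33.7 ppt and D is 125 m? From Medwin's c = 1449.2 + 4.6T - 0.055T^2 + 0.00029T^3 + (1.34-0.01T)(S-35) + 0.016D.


c = 1449.2 + 4.6*13.3 - 0.055*13.3^2 + 0.00029*13.3^3 + (1.34 - 0.01*13.3)*(33.7 - 35) + 0.016*125 = 1501.76

1501.76 m/s


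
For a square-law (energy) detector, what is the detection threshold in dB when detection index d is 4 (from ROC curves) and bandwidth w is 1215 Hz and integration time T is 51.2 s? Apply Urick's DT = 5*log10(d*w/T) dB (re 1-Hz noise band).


DT = 5*log10(d*w/T) = 5*log10(4 * 1215 / 51.2) = 5*log10(94.92) = 9.89

9.89 dB


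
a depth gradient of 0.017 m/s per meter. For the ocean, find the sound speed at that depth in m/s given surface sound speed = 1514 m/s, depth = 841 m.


c = 1514 + 0.017 * 841 = 1528.297

1528.297 m/s


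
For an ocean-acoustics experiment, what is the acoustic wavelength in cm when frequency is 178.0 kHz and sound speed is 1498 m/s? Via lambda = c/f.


lambda = c/f = 1498 / 178000 = 0.0084 m = 0.84 cm

0.84 cm


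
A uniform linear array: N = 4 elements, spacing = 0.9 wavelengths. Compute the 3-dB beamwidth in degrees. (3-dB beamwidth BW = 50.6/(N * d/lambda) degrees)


BW = 50.6 / (4 * 0.9) = 50.6 / 3.6 = 14.06

14.06 deg


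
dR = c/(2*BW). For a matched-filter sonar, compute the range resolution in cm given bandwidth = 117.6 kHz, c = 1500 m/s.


dR = c/(2*BW) = 1500 / (2 * 117.6e3) = 0.0064 m = 0.64 cm

0.64 cm


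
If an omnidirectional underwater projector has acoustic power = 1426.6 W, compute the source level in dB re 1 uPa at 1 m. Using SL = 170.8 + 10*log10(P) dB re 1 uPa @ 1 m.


SL = 170.8 + 10*log10(1426.6) = 170.8 + 31.54 = 202.34

202.34 dB


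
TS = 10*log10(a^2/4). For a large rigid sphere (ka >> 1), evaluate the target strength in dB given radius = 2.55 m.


TS = 10*log10(2.55^2 / 4) = 10*log10(1.625625) = 2.11

2.11 dB


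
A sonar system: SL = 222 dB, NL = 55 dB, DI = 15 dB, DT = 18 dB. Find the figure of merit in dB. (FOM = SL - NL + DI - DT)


164 dB


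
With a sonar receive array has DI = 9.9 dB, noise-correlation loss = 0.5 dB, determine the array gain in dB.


9.4 dB


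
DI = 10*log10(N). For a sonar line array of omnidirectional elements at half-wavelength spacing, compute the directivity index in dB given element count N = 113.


DI = 10*log10(113) = 20.53

20.53 dB


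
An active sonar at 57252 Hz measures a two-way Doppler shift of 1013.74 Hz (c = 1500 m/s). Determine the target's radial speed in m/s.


13.28 m/s


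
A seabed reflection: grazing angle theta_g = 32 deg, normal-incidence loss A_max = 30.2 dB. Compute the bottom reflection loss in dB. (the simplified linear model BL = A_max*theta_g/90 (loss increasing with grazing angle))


BL = A_max * theta_g / 90 = 30.2 * 32 / 90 = 10.74

10.74 dB


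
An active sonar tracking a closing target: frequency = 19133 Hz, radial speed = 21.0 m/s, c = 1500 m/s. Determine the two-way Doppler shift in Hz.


535.72 Hz


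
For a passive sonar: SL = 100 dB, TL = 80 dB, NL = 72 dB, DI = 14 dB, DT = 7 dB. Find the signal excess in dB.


SE = SL - TL - NL + DI - DT = 100 - 80 - 72 + 14 - 7 = -45

-45 dB


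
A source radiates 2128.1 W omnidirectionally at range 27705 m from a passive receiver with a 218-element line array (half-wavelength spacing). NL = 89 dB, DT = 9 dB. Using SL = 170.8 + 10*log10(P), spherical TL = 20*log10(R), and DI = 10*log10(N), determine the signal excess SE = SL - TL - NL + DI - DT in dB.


Step 1: SL = 170.8 + 10*log10(2128.1) = 204.08 dB
Step 2: TL = 20*log10(27705) = 88.85 dB
Step 3: DI = 10*log10(218) = 23.38 dB
Step 4: SE = SL - TL - NL + DI - DT = 204.08 - 88.85 - 89 + 23.38 - 9 = 40.61

40.61 dB


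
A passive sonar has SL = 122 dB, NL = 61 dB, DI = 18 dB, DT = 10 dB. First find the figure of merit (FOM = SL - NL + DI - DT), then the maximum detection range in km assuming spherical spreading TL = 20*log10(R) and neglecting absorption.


Step 1: FOM = SL - NL + DI - DT = 122 - 61 + 18 - 10 = 69 dB
Step 2: at max range FOM = TL = 20*log10(R), so R = 10^(69/20) = 2818.38 m = 2.82 km

2.82 km


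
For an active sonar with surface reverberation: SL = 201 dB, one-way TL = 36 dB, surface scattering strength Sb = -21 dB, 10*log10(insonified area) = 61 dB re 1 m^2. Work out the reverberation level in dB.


RL = SL - 2*TL + Sb + 10*log10(A) = 201 - 2*36 + (-21) + 61 = 169

169 dB


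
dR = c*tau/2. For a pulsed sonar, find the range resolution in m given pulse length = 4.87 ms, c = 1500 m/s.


3.6525 m


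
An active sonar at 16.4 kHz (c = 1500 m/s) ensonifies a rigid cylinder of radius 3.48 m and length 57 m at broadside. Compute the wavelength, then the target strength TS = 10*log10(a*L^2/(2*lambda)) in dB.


Step 1: lambda = c/f = 1500/16400 = 0.09146 m
Step 2: TS = 10*log10(a*L^2/(2*lambda)) = 10*log10(3.48*57^2/(2*0.09146)) = 47.91

47.91 dB


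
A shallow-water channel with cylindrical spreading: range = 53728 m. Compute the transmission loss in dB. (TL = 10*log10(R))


TL = 10*log10(53728) = 47.3

47.3 dB


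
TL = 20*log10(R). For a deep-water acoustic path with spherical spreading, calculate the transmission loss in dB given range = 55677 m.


TL = 20*log10(55677) = 94.91

94.91 dB


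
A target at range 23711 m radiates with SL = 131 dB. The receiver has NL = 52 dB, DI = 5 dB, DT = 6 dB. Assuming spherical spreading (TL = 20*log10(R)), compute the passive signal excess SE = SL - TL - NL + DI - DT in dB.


Step 1: TL = 20*log10(23711) = 87.5 dB
Step 2: SE = 131 - 87.5 - 52 + 5 - 6 = -9.5

-9.5 dB


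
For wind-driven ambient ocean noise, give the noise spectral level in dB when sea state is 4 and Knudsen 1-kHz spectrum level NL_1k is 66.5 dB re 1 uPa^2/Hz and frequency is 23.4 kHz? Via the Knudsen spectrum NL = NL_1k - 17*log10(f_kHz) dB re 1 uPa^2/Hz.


NL = NL_1k - 17*log10(f_kHz) = 66.5 - 17*log10(23.4) = 66.5 - (23.28) = 43.22

43.22 dB


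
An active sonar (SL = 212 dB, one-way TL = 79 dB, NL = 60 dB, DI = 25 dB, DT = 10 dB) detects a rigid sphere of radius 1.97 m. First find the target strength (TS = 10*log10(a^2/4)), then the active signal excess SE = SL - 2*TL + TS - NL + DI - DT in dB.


Step 1: TS = 10*log10(1.97^2/4) = -0.13 dB
Step 2: SE = SL - 2*TL + TS - NL + DI - DT = 212 - 2*79 + (-0.13) - 60 + 25 - 10 = 8.87

8.87 dB


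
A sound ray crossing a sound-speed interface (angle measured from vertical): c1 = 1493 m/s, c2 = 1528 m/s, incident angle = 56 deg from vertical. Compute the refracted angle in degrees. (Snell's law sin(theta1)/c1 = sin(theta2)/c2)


58.05 deg


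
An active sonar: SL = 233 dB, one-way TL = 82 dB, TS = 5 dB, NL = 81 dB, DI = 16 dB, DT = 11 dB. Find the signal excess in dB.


-2 dB


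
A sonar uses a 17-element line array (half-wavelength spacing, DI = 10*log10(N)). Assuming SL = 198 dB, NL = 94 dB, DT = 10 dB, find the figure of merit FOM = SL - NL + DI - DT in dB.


Step 1: DI = 10*log10(17) = 12.3 dB
Step 2: FOM = SL - NL + DI - DT = 198 - 94 + 12.3 - 10 = 106.3

106.3 dB


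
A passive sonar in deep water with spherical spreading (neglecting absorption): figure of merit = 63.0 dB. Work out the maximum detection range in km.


At max range FOM = TL, so 20*log10(R) = 63.0
R = 10^(63.0/20) = 1412.54 m = 1.41 km

1.41 km


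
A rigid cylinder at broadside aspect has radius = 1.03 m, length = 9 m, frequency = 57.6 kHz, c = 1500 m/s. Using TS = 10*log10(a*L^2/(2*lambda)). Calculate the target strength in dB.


lambda = 1500/57600 = 0.02604 m
TS = 10*log10(1.03*9^2/(2*0.02604)) = 32.05

32.05 dB


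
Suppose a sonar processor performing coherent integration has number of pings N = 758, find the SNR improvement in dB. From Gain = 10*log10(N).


Gain = 10*log10(758) = 28.8

28.8 dB


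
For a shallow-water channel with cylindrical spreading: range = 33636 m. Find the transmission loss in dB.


TL = 10*log10(33636) = 45.27

45.27 dB


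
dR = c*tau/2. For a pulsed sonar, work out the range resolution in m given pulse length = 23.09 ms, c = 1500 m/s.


dR = c*tau/2 = 1500 * 23.09e-3 / 2 = 17.3175

17.3175 m


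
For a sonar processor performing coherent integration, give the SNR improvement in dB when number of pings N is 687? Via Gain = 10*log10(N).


28.37 dB


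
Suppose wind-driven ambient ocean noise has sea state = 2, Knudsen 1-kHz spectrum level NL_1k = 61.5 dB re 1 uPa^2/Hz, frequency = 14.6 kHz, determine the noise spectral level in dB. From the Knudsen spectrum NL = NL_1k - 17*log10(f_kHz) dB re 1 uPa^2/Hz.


41.71 dB


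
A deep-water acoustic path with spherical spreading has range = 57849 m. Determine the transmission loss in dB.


95.25 dB


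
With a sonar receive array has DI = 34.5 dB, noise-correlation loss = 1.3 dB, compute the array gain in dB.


AG = DI - L_corr = 34.5 - 1.3 = 33.2

33.2 dB


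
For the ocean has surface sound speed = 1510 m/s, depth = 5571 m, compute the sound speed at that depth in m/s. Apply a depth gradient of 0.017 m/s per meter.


c = 1510 + 0.017 * 5571 = 1604.707

1604.707 m/s


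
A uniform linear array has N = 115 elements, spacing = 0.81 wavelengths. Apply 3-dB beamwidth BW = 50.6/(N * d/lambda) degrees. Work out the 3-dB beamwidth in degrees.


BW = 50.6 / (115 * 0.81) = 50.6 / 93.15 = 0.54

0.54 deg


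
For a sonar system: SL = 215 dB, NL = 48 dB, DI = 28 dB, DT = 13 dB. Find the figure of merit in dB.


FOM = SL - NL + DI - DT = 215 - 48 + 28 - 13 = 182

182 dB


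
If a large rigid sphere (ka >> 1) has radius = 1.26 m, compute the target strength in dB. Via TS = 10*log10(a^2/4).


TS = 10*log10(1.26^2 / 4) = 10*log10(0.3969) = -4.01

-4.01 dB


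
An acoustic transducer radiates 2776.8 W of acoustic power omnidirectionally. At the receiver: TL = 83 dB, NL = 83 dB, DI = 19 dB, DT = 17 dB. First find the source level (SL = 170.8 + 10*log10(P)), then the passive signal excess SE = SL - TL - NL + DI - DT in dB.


Step 1: SL = 170.8 + 10*log10(2776.8) = 205.24 dB
Step 2: SE = SL - TL - NL + DI - DT = 205.24 - 83 - 83 + 19 - 17 = 41.24

41.24 dB


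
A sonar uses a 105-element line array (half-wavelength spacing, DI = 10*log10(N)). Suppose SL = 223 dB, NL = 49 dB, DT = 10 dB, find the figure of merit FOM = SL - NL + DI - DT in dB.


Step 1: DI = 10*log10(105) = 20.21 dB
Step 2: FOM = SL - NL + DI - DT = 223 - 49 + 20.21 - 10 = 184.21

184.21 dB


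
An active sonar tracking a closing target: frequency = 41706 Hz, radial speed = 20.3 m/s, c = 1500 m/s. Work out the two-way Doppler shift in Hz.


fd = 2*f*v/c = 2 * 41706 * 20.3 / 1500 = 1128.84

1128.84 Hz


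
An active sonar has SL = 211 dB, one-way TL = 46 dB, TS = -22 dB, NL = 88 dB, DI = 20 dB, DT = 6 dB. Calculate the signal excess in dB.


23 dB


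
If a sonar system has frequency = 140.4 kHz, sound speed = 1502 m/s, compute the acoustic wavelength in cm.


lambda = c/f = 1502 / 140400 = 0.0107 m = 1.07 cm

1.07 cm


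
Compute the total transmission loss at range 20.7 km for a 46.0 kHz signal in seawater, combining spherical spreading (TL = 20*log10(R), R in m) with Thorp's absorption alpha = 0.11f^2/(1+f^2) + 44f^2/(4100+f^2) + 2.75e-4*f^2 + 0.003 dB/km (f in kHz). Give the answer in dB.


410.75 dB


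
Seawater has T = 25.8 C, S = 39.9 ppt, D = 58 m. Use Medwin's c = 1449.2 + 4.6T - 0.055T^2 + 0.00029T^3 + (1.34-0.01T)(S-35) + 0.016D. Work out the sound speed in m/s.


1542.48 m/s


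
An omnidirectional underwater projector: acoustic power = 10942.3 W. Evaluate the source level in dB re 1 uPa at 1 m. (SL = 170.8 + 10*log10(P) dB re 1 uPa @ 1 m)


211.19 dB


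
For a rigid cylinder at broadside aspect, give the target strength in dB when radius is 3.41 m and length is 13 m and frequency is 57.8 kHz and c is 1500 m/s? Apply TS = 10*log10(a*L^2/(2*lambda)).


40.45 dB
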